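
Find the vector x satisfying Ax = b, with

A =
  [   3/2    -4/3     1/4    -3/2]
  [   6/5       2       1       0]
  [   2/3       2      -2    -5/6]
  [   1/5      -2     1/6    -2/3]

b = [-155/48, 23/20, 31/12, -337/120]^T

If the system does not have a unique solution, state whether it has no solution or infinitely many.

Row-reduce the augmented matrix:
R1 ← R1 / (3/2).
R2 ← R2 − 6/5·R1.
R3 ← R3 − 2/3·R1.
R4 ← R4 − 1/5·R1.
R2 ← R2 / (46/15).
R1 ← R1 + 8/9·R2.
R3 ← R3 − 70/27·R2.
R4 ← R4 + 82/45·R2.
R3 ← R3 / (-577/207).
R1 ← R1 − 55/138·R3.
R2 ← R2 − 6/23·R3.
R4 ← R4 − 14/23·R3.
R4 ← R4 / (-20/1731).
R1 ← R1 + 1895/2308·R4.
R2 ← R2 − 162/577·R4.
R3 ← R3 − 489/1154·R4.
Reading off the reduced rows gives x_1 = -3, x_2 = 2, x_3 = 3/4, x_4 = -5/2.

x_1 = -3, x_2 = 2, x_3 = 3/4, x_4 = -5/2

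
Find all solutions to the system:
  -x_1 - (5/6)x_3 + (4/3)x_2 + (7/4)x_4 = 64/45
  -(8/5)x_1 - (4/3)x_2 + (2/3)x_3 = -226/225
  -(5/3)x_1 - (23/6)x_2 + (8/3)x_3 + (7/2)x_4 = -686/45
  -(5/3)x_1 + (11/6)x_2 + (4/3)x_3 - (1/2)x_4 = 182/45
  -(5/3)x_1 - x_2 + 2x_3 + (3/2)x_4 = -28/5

Row-reduce the augmented matrix:
R1 ← R1 / (-1).
R2 ← R2 + 8/5·R1.
R3 ← R3 + 5/3·R1.
R4 ← R4 + 5/3·R1.
R5 ← R5 + 5/3·R1.
R2 ← R2 / (-52/15).
R1 ← R1 + 4/3·R2.
R3 ← R3 + 109/18·R2.
R4 ← R4 + 7/18·R2.
R5 ← R5 + 29/9·R2.
R3 ← R3 / (263/468).
R1 ← R1 − 5/78·R3.
R2 ← R2 + 15/26·R3.
R4 ← R4 − 1169/468·R3.
R5 ← R5 − 179/117·R3.
R4 ← R4 / (-14431/526).
R1 ← R1 + 1365/1052·R4.
R2 ← R2 − 3381/526·R4.
R3 ← R3 − 2562/263·R4.
R5 ← R5 + 14431/1052·R4.
R5 reduces to 0 = 0, so the extra equation is consistent.
Reading off the reduced rows gives x_1 = -7/5, x_2 = 8/5, x_3 = -5/3, x_4 = -2.

x_1 = -7/5, x_2 = 8/5, x_3 = -5/3, x_4 = -2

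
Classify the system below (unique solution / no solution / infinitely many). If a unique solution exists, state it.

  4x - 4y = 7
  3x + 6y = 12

Row-reduce the augmented matrix:
R1 ← R1 / (4).
R2 ← R2 − 3·R1.
R2 ← R2 / (9).
R1 ← R1 + 1·R2.
Reading off the reduced rows gives x = 5/2, y = 3/4.

x = 5/2, y = 3/4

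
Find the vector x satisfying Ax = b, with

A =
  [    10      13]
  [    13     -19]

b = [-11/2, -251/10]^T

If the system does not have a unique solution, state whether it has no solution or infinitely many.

Row-reduce the augmented matrix:
R1 ← R1 / (10).
R2 ← R2 − 13·R1.
R2 ← R2 / (-359/10).
R1 ← R1 − 13/10·R2.
Reading off the reduced rows gives x_1 = -6/5, x_2 = 1/2.

x_1 = -6/5, x_2 = 1/2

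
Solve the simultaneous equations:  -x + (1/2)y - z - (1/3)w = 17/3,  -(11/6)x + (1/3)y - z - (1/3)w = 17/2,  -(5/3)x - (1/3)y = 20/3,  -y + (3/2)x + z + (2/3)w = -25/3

no solution

Row-reduce:
R1 ← R1 / (-1).
R2 ← R2 + 11/6·R1.
R3 ← R3 + 5/3·R1.
R4 ← R4 − 3/2·R1.
R2 ← R2 / (-7/12).
R1 ← R1 + 1/2·R2.
R3 ← R3 + 7/6·R2.
R4 ← R4 + 1/4·R2.
Swap R3 and R4.
R3 ← R3 / (-6/7).
R1 ← R1 − 2/7·R3.
R2 ← R2 + 10/7·R3.
Row 4 reduces to 0 = 1, a contradiction. The system is inconsistent.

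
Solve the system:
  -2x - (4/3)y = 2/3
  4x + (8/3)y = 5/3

no solution

Row-reduce:
R1 ← R1 / (-2).
R2 ← R2 − 4·R1.
Row 2 reduces to 0 = 3, a contradiction. The system is inconsistent.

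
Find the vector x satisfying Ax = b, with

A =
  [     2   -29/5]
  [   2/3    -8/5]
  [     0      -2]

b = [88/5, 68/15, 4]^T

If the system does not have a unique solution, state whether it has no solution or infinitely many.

no solution

Row-reduce:
R1 ← R1 / (2).
R2 ← R2 − 2/3·R1.
R2 ← R2 / (1/3).
R1 ← R1 + 29/10·R2.
R3 ← R3 + 2·R2.
Row 3 reduces to 0 = -4, a contradiction. The system is inconsistent.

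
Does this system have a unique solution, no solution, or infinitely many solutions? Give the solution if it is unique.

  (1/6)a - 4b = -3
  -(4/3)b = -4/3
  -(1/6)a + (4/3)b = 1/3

Row-reduce the augmented matrix:
R1 ← R1 / (1/6).
R3 ← R3 + 1/6·R1.
R2 ← R2 / (-4/3).
R1 ← R1 + 24·R2.
R3 ← R3 + 8/3·R2.
R3 reduces to 0 = 0, so the extra equation is consistent.
Reading off the reduced rows gives a = 6, b = 1.

a = 6, b = 1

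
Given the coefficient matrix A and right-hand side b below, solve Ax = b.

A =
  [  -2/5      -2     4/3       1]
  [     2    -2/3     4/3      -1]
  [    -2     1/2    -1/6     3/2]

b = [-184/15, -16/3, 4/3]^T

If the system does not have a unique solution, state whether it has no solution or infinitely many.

infinitely many solutions

Row-reduce:
R1 ← R1 / (-2/5).
R2 ← R2 − 2·R1.
R3 ← R3 + 2·R1.
R2 ← R2 / (-32/3).
R1 ← R1 − 5·R2.
R3 ← R3 − 21/2·R2.
R3 ← R3 / (25/24).
R1 ← R1 − 5/12·R3.
R2 ← R2 + 3/4·R3.
Rank is 3 with 4 unknowns, leaving x_4 free.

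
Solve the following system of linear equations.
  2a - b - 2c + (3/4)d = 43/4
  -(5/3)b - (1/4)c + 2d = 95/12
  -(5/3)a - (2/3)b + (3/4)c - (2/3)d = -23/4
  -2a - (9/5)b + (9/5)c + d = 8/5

a = 6, b = -4, c = 3, d = 1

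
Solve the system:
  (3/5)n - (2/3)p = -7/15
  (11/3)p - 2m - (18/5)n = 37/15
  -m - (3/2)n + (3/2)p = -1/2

no solution

Row-reduce:
Swap R1 and R2.
R1 ← R1 / (-2).
R3 ← R3 + 1·R1.
R2 ← R2 / (3/5).
R1 ← R1 − 9/5·R2.
R3 ← R3 − 3/10·R2.
Row 3 reduces to 0 = -3/2, a contradiction. The system is inconsistent.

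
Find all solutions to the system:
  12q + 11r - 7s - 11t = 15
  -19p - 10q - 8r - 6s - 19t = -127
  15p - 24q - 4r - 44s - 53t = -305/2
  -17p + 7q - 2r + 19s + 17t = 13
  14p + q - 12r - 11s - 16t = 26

Row-reduce:
Swap R1 and R2.
R1 ← R1 / (-19).
R3 ← R3 − 15·R1.
R4 ← R4 + 17·R1.
R5 ← R5 − 14·R1.
R2 ← R2 / (12).
R1 ← R1 − 10/19·R2.
R3 ← R3 + 606/19·R2.
R4 ← R4 − 303/19·R2.
R5 ← R5 + 121/19·R2.
R3 ← R3 / (719/38).
R1 ← R1 + 7/114·R3.
R2 ← R2 − 11/12·R3.
R4 ← R4 + 719/76·R3.
R5 ← R5 + 2749/228·R3.
Swap R4 and R5.
R4 ← R4 / (-133838/2157).
R1 ← R1 − 872/2157·R4.
R2 ← R2 − 5779/2157·R4.
R3 ← R3 + 2559/719·R4.
Row 5 reduces to 0 = 1/4, a contradiction. The system is inconsistent.

no solution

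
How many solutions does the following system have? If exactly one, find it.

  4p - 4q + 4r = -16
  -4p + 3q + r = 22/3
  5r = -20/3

p = -2/3, q = 2, r = -4/3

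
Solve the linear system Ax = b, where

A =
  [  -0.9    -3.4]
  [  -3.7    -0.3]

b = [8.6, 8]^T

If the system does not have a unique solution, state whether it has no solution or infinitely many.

x_1 = -2, x_2 = -2

Row-reduce the augmented matrix:
R1 ← R1 / (-9/10).
R2 ← R2 + 37/10·R1.
R2 ← R2 / (1231/90).
R1 ← R1 − 34/9·R2.
Reading off the reduced rows gives x_1 = -2, x_2 = -2.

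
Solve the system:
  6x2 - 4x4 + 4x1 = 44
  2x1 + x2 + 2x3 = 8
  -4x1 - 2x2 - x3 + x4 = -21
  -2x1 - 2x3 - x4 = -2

x1 = 3, x2 = 4, x3 = -1, x4 = -2

Row-reduce the augmented matrix:
R1 ← R1 / (4).
R2 ← R2 − 2·R1.
R3 ← R3 + 4·R1.
R4 ← R4 + 2·R1.
R2 ← R2 / (-2).
R1 ← R1 − 3/2·R2.
R3 ← R3 − 4·R2.
R4 ← R4 − 3·R2.
R3 ← R3 / (3).
R1 ← R1 − 3/2·R3.
R2 ← R2 + 1·R3.
R4 ← R4 − 1·R3.
R4 ← R4 / (-1/3).
R2 ← R2 + 2/3·R4.
R3 ← R3 − 1/3·R4.
Reading off the reduced rows gives x1 = 3, x2 = 4, x3 = -1, x4 = -2.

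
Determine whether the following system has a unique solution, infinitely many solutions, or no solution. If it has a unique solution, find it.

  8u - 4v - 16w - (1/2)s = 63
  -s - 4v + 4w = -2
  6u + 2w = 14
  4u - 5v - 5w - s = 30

infinitely many solutions

Row-reduce:
R1 ← R1 / (8).
R3 ← R3 − 6·R1.
R4 ← R4 − 4·R1.
R2 ← R2 / (-4).
R1 ← R1 + 1/2·R2.
R3 ← R3 − 3·R2.
R4 ← R4 + 3·R2.
R3 ← R3 / (17).
R1 ← R1 + 5/2·R3.
R2 ← R2 + 1·R3.
Rank is 3 with 4 unknowns, leaving s free.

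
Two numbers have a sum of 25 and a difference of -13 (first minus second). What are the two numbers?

first number: 6, second number: 19

Let x = first number, y = second number.
  x + y = 25
  x - y = -13
From equation 1: x = 25 − y.
Substitute into equation 2 and solve: y = 19.
Then x = 6.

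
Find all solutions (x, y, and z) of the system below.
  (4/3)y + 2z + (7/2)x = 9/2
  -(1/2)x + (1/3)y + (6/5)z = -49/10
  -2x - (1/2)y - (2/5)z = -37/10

Row-reduce:
R1 ← R1 / (7/2).
R2 ← R2 + 1/2·R1.
R3 ← R3 + 2·R1.
R2 ← R2 / (11/21).
R1 ← R1 − 8/21·R2.
R3 ← R3 − 11/42·R2.
Row 3 reduces to 0 = 1, a contradiction. The system is inconsistent.

no solution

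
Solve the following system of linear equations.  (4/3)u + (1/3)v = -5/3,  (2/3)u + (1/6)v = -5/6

infinitely many solutions

Row-reduce:
R1 ← R1 / (4/3).
R2 ← R2 − 2/3·R1.
Rank is 1 with 2 unknowns, leaving v free.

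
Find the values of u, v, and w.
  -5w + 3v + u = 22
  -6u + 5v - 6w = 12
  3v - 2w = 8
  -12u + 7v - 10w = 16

Row-reduce the augmented matrix:
R2 ← R2 + 6·R1.
R4 ← R4 + 12·R1.
R2 ← R2 / (23).
R1 ← R1 − 3·R2.
R3 ← R3 − 3·R2.
R4 ← R4 − 43·R2.
R3 ← R3 / (62/23).
R1 ← R1 + 7/23·R3.
R2 ← R2 + 36/23·R3.
R4 ← R4 + 62/23·R3.
R4 reduces to 0 = 0, so the extra equation is consistent.
Reading off the reduced rows gives u = 2, v = 0, w = -4.

u = 2, v = 0, w = -4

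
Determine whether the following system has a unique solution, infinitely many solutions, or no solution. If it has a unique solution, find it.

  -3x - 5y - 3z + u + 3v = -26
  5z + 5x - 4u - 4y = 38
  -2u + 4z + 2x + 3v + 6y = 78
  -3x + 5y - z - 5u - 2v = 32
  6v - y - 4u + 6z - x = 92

Row-reduce the augmented matrix:
R1 ← R1 / (-3).
R2 ← R2 − 5·R1.
R3 ← R3 − 2·R1.
R4 ← R4 + 3·R1.
R5 ← R5 + 1·R1.
R2 ← R2 / (-37/3).
R1 ← R1 − 5/3·R2.
R3 ← R3 − 8/3·R2.
R4 ← R4 − 10·R2.
R5 ← R5 − 2/3·R2.
R3 ← R3 / (2).
R1 ← R1 − 1·R3.
R4 ← R4 − 2·R3.
R5 ← R5 − 7·R3.
R4 ← R4 / (-224/37).
R1 ← R1 − 10/37·R4.
R2 ← R2 − 7/37·R4.
R3 ← R3 + 34/37·R4.
R5 ← R5 − 73/37·R4.
R5 ← R5 / (-1025/56).
R1 ← R1 + 103/28·R5.
R2 ← R2 + 5/8·R5.
R3 ← R3 − 115/28·R5.
R4 ← R4 − 65/56·R5.
Reading off the reduced rows gives x = 0, y = 4, z = 6, u = -6, v = 6.

x = 0, y = 4, z = 6, u = -6, v = 6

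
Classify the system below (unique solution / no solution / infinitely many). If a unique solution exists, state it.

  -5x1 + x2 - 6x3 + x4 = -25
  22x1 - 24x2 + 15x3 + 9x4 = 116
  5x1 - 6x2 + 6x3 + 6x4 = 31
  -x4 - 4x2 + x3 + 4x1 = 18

infinitely many solutions

Row-reduce:
R1 ← R1 / (-5).
R2 ← R2 − 22·R1.
R3 ← R3 − 5·R1.
R4 ← R4 − 4·R1.
R2 ← R2 / (-98/5).
R1 ← R1 + 1/5·R2.
R3 ← R3 + 5·R2.
R4 ← R4 + 16/5·R2.
R3 ← R3 / (285/98).
R1 ← R1 − 129/98·R3.
R2 ← R2 − 57/98·R3.
R4 ← R4 + 95/49·R3.
Rank is 3 with 4 unknowns, leaving x4 free.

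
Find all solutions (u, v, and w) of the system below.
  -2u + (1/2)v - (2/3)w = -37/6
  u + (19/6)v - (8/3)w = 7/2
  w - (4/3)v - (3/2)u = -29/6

infinitely many solutions

Row-reduce:
R1 ← R1 / (-2).
R2 ← R2 − 1·R1.
R3 ← R3 + 3/2·R1.
R2 ← R2 / (41/12).
R1 ← R1 + 1/4·R2.
R3 ← R3 + 41/24·R2.
Rank is 2 with 3 unknowns, leaving w free.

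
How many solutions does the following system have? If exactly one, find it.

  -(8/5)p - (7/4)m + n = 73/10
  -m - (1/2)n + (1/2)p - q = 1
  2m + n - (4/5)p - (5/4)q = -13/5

infinitely many solutions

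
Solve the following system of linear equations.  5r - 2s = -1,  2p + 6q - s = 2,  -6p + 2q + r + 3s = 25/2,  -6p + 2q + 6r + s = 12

no solution

Row-reduce:
Swap R1 and R2.
R1 ← R1 / (2).
R3 ← R3 + 6·R1.
R4 ← R4 + 6·R1.
Swap R2 and R3.
R2 ← R2 / (20).
R1 ← R1 − 3·R2.
R4 ← R4 − 20·R2.
R3 ← R3 / (5).
R1 ← R1 + 3/20·R3.
R2 ← R2 − 1/20·R3.
R4 ← R4 − 5·R3.
Row 4 reduces to 0 = 1/2, a contradiction. The system is inconsistent.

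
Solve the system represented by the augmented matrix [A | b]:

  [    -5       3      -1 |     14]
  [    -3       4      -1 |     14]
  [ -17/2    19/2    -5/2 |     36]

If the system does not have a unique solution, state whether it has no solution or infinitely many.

no solution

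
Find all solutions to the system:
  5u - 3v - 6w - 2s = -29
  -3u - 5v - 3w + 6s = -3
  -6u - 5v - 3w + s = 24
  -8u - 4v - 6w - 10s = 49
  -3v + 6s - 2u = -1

Row-reduce:
R1 ← R1 / (5).
R2 ← R2 + 3·R1.
R3 ← R3 + 6·R1.
R4 ← R4 + 8·R1.
R5 ← R5 + 2·R1.
R2 ← R2 / (-34/5).
R1 ← R1 + 3/5·R2.
R3 ← R3 + 43/5·R2.
R4 ← R4 + 44/5·R2.
R5 ← R5 + 21/5·R2.
R3 ← R3 / (-63/34).
R1 ← R1 + 21/34·R3.
R2 ← R2 − 33/34·R3.
R4 ← R4 + 120/17·R3.
R5 ← R5 − 57/34·R3.
R4 ← R4 / (190/21).
R1 ← R1 − 5/3·R4.
R2 ← R2 + 97/21·R4.
R3 ← R3 − 254/63·R4.
R5 ← R5 + 95/21·R4.
Row 5 reduces to 0 = -1/2, a contradiction. The system is inconsistent.

no solution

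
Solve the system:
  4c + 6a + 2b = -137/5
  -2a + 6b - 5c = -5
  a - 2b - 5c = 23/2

Row-reduce the augmented matrix:
R1 ← R1 / (6).
R2 ← R2 + 2·R1.
R3 ← R3 − 1·R1.
R2 ← R2 / (20/3).
R1 ← R1 − 1/3·R2.
R3 ← R3 + 7/3·R2.
R3 ← R3 / (-139/20).
R1 ← R1 − 17/20·R3.
R2 ← R2 + 11/20·R3.
Reading off the reduced rows gives a = -5/2, b = -3, c = -8/5.

a = -5/2, b = -3, c = -8/5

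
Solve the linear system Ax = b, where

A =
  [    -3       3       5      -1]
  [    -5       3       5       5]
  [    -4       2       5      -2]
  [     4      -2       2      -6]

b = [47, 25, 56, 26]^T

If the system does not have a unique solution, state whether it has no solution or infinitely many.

x_1 = -4, x_2 = 0, x_3 = 6, x_4 = -5

Row-reduce the augmented matrix:
R1 ← R1 / (-3).
R2 ← R2 + 5·R1.
R3 ← R3 + 4·R1.
R4 ← R4 − 4·R1.
R2 ← R2 / (-2).
R1 ← R1 + 1·R2.
R3 ← R3 + 2·R2.
R4 ← R4 − 2·R2.
R3 ← R3 / (5/3).
R2 ← R2 − 5/3·R3.
R4 ← R4 − 16/3·R3.
R4 ← R4 / (114/5).
R1 ← R1 + 3·R4.
R2 ← R2 − 4·R4.
R3 ← R3 + 22/5·R4.
Reading off the reduced rows gives x_1 = -4, x_2 = 0, x_3 = 6, x_4 = -5.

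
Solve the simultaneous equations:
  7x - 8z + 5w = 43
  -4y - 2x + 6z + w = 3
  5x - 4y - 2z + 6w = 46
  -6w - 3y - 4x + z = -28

Row-reduce:
R1 ← R1 / (7).
R2 ← R2 + 2·R1.
R3 ← R3 − 5·R1.
R4 ← R4 + 4·R1.
R2 ← R2 / (-4).
R3 ← R3 + 4·R2.
R4 ← R4 + 3·R2.
Swap R3 and R4.
R3 ← R3 / (-89/14).
R1 ← R1 + 8/7·R3.
R2 ← R2 + 13/14·R3.
Rank is 3 with 4 unknowns, leaving w free.

infinitely many solutions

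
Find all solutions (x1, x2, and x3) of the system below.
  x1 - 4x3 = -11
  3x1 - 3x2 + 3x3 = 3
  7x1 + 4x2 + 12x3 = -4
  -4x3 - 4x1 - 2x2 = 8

Row-reduce:
R2 ← R2 − 3·R1.
R3 ← R3 − 7·R1.
R4 ← R4 + 4·R1.
R2 ← R2 / (-3).
R3 ← R3 − 4·R2.
R4 ← R4 + 2·R2.
R3 ← R3 / (60).
R1 ← R1 + 4·R3.
R2 ← R2 + 5·R3.
R4 ← R4 + 30·R3.
Row 4 reduces to 0 = 1/2, a contradiction. The system is inconsistent.

no solution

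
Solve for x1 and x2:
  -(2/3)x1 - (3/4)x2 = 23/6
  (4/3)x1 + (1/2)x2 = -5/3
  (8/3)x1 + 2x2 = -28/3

x1 = 1, x2 = -6

Row-reduce the augmented matrix:
R1 ← R1 / (-2/3).
R2 ← R2 − 4/3·R1.
R3 ← R3 − 8/3·R1.
R2 ← R2 / (-1).
R1 ← R1 − 9/8·R2.
R3 ← R3 + 1·R2.
R3 reduces to 0 = 0, so the extra equation is consistent.
Reading off the reduced rows gives x1 = 1, x2 = -6.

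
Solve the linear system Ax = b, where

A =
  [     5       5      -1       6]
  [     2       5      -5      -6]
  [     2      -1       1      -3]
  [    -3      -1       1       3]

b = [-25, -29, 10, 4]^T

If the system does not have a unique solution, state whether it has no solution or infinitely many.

Row-reduce the augmented matrix:
R1 ← R1 / (5).
R2 ← R2 − 2·R1.
R3 ← R3 − 2·R1.
R4 ← R4 + 3·R1.
R2 ← R2 / (3).
R1 ← R1 − 1·R2.
R3 ← R3 + 3·R2.
R4 ← R4 − 2·R2.
R3 ← R3 / (-16/5).
R1 ← R1 − 4/3·R3.
R2 ← R2 + 23/15·R3.
R4 ← R4 − 52/15·R3.
R4 ← R4 / (-11/4).
R1 ← R1 + 7/4·R4.
R2 ← R2 − 61/16·R4.
R3 ← R3 − 69/16·R4.
Reading off the reduced rows gives x_1 = 0, x_2 = -3, x_3 = 4, x_4 = -1.

x_1 = 0, x_2 = -3, x_3 = 4, x_4 = -1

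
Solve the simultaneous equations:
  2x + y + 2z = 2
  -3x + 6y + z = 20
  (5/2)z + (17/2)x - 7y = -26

Row-reduce:
R1 ← R1 / (2).
R2 ← R2 + 3·R1.
R3 ← R3 − 17/2·R1.
R2 ← R2 / (15/2).
R1 ← R1 − 1/2·R2.
R3 ← R3 + 45/4·R2.
Rank is 2 with 3 unknowns, leaving z free.

infinitely many solutions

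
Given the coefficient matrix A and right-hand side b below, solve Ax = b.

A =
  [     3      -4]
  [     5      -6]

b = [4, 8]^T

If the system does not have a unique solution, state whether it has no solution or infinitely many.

Row-reduce the augmented matrix:
R1 ← R1 / (3).
R2 ← R2 − 5·R1.
R2 ← R2 / (2/3).
R1 ← R1 + 4/3·R2.
Reading off the reduced rows gives x_1 = 4, x_2 = 2.

x_1 = 4, x_2 = 2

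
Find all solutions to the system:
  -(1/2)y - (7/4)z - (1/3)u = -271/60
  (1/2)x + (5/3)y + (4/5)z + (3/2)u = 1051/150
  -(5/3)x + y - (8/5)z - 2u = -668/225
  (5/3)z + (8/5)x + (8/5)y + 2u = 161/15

Row-reduce the augmented matrix:
Swap R1 and R2.
R1 ← R1 / (1/2).
R3 ← R3 + 5/3·R1.
R4 ← R4 − 8/5·R1.
R2 ← R2 / (-1/2).
R1 ← R1 − 10/3·R2.
R3 ← R3 − 59/9·R2.
R4 ← R4 + 56/15·R2.
R3 ← R3 / (-1969/90).
R1 ← R1 + 151/15·R3.
R2 ← R2 − 7/2·R3.
R4 ← R4 − 913/75·R3.
R4 ← R4 / (-8648/8055).
R1 ← R1 − 2773/1969·R4.
R2 ← R2 − 881/1969·R4.
R3 ← R3 − 370/5907·R4.
Reading off the reduced rows gives x = 7/3, y = 3, z = 9/5, u = -2/5.

x = 7/3, y = 3, z = 9/5, u = -2/5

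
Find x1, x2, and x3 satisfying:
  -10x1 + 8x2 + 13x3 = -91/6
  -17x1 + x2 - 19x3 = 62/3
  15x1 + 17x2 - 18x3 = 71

x1 = 3/4, x2 = 7/4, x3 = -5/3

Row-reduce the augmented matrix:
R1 ← R1 / (-10).
R2 ← R2 + 17·R1.
R3 ← R3 − 15·R1.
R2 ← R2 / (-63/5).
R1 ← R1 + 4/5·R2.
R3 ← R3 − 29·R2.
R3 ← R3 / (-1955/21).
R1 ← R1 − 55/42·R3.
R2 ← R2 − 137/42·R3.
Reading off the reduced rows gives x1 = 3/4, x2 = 7/4, x3 = -5/3.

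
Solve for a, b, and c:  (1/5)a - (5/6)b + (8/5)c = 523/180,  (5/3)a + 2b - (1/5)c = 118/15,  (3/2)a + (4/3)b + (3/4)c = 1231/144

a = 9/4, b = 7/3, c = 11/4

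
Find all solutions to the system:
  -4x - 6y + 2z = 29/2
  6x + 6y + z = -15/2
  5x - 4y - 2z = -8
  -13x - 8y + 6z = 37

Row-reduce the augmented matrix:
R1 ← R1 / (-4).
R2 ← R2 − 6·R1.
R3 ← R3 − 5·R1.
R4 ← R4 + 13·R1.
R2 ← R2 / (-3).
R1 ← R1 − 3/2·R2.
R3 ← R3 + 23/2·R2.
R4 ← R4 − 23/2·R2.
R3 ← R3 / (-89/6).
R1 ← R1 − 3/2·R3.
R2 ← R2 + 4/3·R3.
R4 ← R4 − 89/6·R3.
R4 reduces to 0 = 0, so the extra equation is consistent.
Reading off the reduced rows gives x = -1, y = -3/4, z = 3.

x = -1, y = -3/4, z = 3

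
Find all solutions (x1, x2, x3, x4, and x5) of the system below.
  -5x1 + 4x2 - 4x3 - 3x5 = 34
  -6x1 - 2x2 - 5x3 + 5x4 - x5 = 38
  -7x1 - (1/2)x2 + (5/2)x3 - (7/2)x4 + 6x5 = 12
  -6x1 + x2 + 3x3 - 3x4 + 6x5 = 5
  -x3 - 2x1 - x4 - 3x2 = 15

Row-reduce:
R1 ← R1 / (-5).
R2 ← R2 + 6·R1.
R3 ← R3 + 7·R1.
R4 ← R4 + 6·R1.
R5 ← R5 + 2·R1.
R2 ← R2 / (-34/5).
R1 ← R1 + 4/5·R2.
R3 ← R3 + 61/10·R2.
R4 ← R4 + 19/5·R2.
R5 ← R5 + 23/5·R2.
R3 ← R3 / (563/68).
R1 ← R1 − 14/17·R3.
R2 ← R2 − 1/34·R3.
R4 ← R4 − 269/34·R3.
R5 ← R5 − 25/34·R3.
R4 ← R4 / (1034/563).
R1 ← R1 − 116/563·R4.
R2 ← R2 + 398/563·R4.
R3 ← R3 + 543/563·R4.
R5 ← R5 + 2068/563·R4.
Row 5 reduces to 0 = 1, a contradiction. The system is inconsistent.

no solution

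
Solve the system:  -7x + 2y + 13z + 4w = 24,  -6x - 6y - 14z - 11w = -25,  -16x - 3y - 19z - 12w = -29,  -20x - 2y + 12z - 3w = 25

no solution

Row-reduce:
R1 ← R1 / (-7).
R2 ← R2 + 6·R1.
R3 ← R3 + 16·R1.
R4 ← R4 + 20·R1.
R2 ← R2 / (-54/7).
R1 ← R1 + 2/7·R2.
R3 ← R3 + 53/7·R2.
R4 ← R4 + 54/7·R2.
R3 ← R3 / (-649/27).
R1 ← R1 + 25/27·R3.
R2 ← R2 − 88/27·R3.
Row 4 reduces to 0 = 2, a contradiction. The system is inconsistent.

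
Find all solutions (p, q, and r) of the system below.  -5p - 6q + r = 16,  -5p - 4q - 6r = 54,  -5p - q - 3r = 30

Row-reduce the augmented matrix:
R1 ← R1 / (-5).
R2 ← R2 + 5·R1.
R3 ← R3 + 5·R1.
R2 ← R2 / (2).
R1 ← R1 − 6/5·R2.
R3 ← R3 − 5·R2.
R3 ← R3 / (27/2).
R1 ← R1 − 4·R3.
R2 ← R2 + 7/2·R3.
Reading off the reduced rows gives p = -2, q = -2, r = -6.

p = -2, q = -2, r = -6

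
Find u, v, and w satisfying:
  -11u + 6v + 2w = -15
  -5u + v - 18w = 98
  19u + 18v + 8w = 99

u = 3, v = 5, w = -6

Row-reduce the augmented matrix:
R1 ← R1 / (-11).
R2 ← R2 + 5·R1.
R3 ← R3 − 19·R1.
R2 ← R2 / (-19/11).
R1 ← R1 + 6/11·R2.
R3 ← R3 − 312/11·R2.
R3 ← R3 / (-5682/19).
R1 ← R1 − 110/19·R3.
R2 ← R2 − 208/19·R3.
Reading off the reduced rows gives u = 3, v = 5, w = -6.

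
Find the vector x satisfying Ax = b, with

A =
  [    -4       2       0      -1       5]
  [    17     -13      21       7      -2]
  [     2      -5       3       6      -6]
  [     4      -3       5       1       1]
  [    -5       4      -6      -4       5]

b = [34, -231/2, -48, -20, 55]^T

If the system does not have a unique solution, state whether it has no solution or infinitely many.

no solution

Row-reduce:
R1 ← R1 / (-4).
R2 ← R2 − 17·R1.
R3 ← R3 − 2·R1.
R4 ← R4 − 4·R1.
R5 ← R5 + 5·R1.
R2 ← R2 / (-9/2).
R1 ← R1 + 1/2·R2.
R3 ← R3 + 4·R2.
R4 ← R4 + 1·R2.
R5 ← R5 − 3/2·R2.
R3 ← R3 / (-47/3).
R1 ← R1 + 7/3·R3.
R2 ← R2 + 14/3·R3.
R4 ← R4 − 1/3·R3.
R5 ← R5 − 1·R3.
R4 ← R4 / (-77/141).
R1 ← R1 + 24/47·R4.
R2 ← R2 + 143/94·R4.
R3 ← R3 + 55/282·R4.
R5 ← R5 + 77/47·R4.
Row 5 reduces to 0 = -1/2, a contradiction. The system is inconsistent.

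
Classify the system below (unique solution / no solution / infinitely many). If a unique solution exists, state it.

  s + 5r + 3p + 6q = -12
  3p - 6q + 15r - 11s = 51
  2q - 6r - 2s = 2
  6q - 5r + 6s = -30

no solution

Row-reduce:
R1 ← R1 / (3).
R2 ← R2 − 3·R1.
R2 ← R2 / (-12).
R1 ← R1 − 2·R2.
R3 ← R3 − 2·R2.
R4 ← R4 − 6·R2.
R3 ← R3 / (-13/3).
R1 ← R1 − 10/3·R3.
R2 ← R2 + 5/6·R3.
Row 4 reduces to 0 = 3/2, a contradiction. The system is inconsistent.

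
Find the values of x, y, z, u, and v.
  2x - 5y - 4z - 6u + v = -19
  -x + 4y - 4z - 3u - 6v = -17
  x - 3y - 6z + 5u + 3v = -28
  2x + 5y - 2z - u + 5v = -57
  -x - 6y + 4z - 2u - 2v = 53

x = 1, y = -4, z = 6, u = 2, v = -5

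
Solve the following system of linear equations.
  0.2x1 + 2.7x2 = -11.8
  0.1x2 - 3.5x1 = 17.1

Row-reduce the augmented matrix:
R1 ← R1 / (1/5).
R2 ← R2 + 7/2·R1.
R2 ← R2 / (947/20).
R1 ← R1 − 27/2·R2.
Reading off the reduced rows gives x1 = -5, x2 = -4.

x1 = -5, x2 = -4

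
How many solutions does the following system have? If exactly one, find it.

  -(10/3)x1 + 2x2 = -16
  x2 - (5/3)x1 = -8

Row-reduce:
R1 ← R1 / (-10/3).
R2 ← R2 + 5/3·R1.
Rank is 1 with 2 unknowns, leaving x2 free.

infinitely many solutions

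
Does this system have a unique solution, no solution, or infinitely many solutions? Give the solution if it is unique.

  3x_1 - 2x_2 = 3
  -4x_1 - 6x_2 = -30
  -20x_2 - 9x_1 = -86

no solution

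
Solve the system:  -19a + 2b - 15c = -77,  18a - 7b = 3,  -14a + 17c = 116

Row-reduce the augmented matrix:
R1 ← R1 / (-19).
R2 ← R2 − 18·R1.
R3 ← R3 + 14·R1.
R2 ← R2 / (-97/19).
R1 ← R1 + 2/19·R2.
R3 ← R3 + 28/19·R2.
R3 ← R3 / (3119/97).
R1 ← R1 − 105/97·R3.
R2 ← R2 − 270/97·R3.
Reading off the reduced rows gives a = -1, b = -3, c = 6.

a = -1, b = -3, c = 6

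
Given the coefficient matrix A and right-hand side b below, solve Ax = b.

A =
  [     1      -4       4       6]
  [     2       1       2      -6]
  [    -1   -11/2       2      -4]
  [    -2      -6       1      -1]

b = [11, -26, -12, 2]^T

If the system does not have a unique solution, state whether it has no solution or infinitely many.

Row-reduce:
R2 ← R2 − 2·R1.
R3 ← R3 + 1·R1.
R4 ← R4 + 2·R1.
R2 ← R2 / (9).
R1 ← R1 + 4·R2.
R3 ← R3 + 19/2·R2.
R4 ← R4 + 14·R2.
R3 ← R3 / (-1/3).
R1 ← R1 − 4/3·R3.
R2 ← R2 + 2/3·R3.
R4 ← R4 + 1/3·R3.
Row 4 reduces to 0 = 1, a contradiction. The system is inconsistent.

no solution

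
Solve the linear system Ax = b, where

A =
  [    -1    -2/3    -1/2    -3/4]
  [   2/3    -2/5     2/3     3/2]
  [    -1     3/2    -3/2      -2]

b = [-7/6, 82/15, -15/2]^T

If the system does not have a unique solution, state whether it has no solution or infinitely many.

infinitely many solutions

Row-reduce:
R1 ← R1 / (-1).
R2 ← R2 − 2/3·R1.
R3 ← R3 + 1·R1.
R2 ← R2 / (-38/45).
R1 ← R1 − 2/3·R2.
R3 ← R3 − 13/6·R2.
R3 ← R3 / (-11/76).
R1 ← R1 − 29/38·R3.
R2 ← R2 + 15/38·R3.
Rank is 3 with 4 unknowns, leaving x_4 free.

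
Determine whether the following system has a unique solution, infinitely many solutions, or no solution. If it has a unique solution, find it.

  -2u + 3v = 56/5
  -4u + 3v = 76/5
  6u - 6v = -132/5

Row-reduce the augmented matrix:
R1 ← R1 / (-2).
R2 ← R2 + 4·R1.
R3 ← R3 − 6·R1.
R2 ← R2 / (-3).
R1 ← R1 + 3/2·R2.
R3 ← R3 − 3·R2.
R3 reduces to 0 = 0, so the extra equation is consistent.
Reading off the reduced rows gives u = -2, v = 12/5.

u = -2, v = 12/5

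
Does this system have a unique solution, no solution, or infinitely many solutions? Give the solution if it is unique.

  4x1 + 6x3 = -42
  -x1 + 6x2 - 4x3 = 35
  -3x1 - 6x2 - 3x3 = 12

x1 = -3, x2 = 2, x3 = -5

Row-reduce the augmented matrix:
R1 ← R1 / (4).
R2 ← R2 + 1·R1.
R3 ← R3 + 3·R1.
R2 ← R2 / (6).
R3 ← R3 + 6·R2.
R3 ← R3 / (-1).
R1 ← R1 − 3/2·R3.
R2 ← R2 + 5/12·R3.
Reading off the reduced rows gives x1 = -3, x2 = 2, x3 = -5.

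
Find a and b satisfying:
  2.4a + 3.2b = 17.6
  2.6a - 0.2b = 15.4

Row-reduce the augmented matrix:
R1 ← R1 / (12/5).
R2 ← R2 − 13/5·R1.
R2 ← R2 / (-11/3).
R1 ← R1 − 4/3·R2.
Reading off the reduced rows gives a = 6, b = 1.

a = 6, b = 1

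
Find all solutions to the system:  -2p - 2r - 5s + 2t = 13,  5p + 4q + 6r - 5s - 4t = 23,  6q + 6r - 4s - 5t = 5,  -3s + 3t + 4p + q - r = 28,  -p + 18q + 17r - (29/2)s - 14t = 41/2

no solution

Row-reduce:
R1 ← R1 / (-2).
R2 ← R2 − 5·R1.
R4 ← R4 − 4·R1.
R5 ← R5 + 1·R1.
R2 ← R2 / (4).
R3 ← R3 − 6·R2.
R4 ← R4 − 1·R2.
R5 ← R5 − 18·R2.
R3 ← R3 / (9/2).
R1 ← R1 − 1·R3.
R2 ← R2 − 1/4·R3.
R4 ← R4 + 21/4·R3.
R5 ← R5 − 27/2·R3.
R4 ← R4 / (52/3).
R1 ← R1 + 22/9·R4.
R2 ← R2 + 101/18·R4.
R3 ← R3 − 89/18·R4.
Row 5 reduces to 0 = -1, a contradiction. The system is inconsistent.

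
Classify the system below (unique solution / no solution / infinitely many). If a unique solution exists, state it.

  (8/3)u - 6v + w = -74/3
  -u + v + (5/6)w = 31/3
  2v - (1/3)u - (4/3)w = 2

Row-reduce:
R1 ← R1 / (8/3).
R2 ← R2 + 1·R1.
R3 ← R3 + 1/3·R1.
R2 ← R2 / (-5/4).
R1 ← R1 + 9/4·R2.
R3 ← R3 − 5/4·R2.
Rank is 2 with 3 unknowns, leaving w free.

infinitely many solutions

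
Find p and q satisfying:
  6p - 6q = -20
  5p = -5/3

Row-reduce the augmented matrix:
R1 ← R1 / (6).
R2 ← R2 − 5·R1.
R2 ← R2 / (5).
R1 ← R1 + 1·R2.
Reading off the reduced rows gives p = -1/3, q = 3.

p = -1/3, q = 3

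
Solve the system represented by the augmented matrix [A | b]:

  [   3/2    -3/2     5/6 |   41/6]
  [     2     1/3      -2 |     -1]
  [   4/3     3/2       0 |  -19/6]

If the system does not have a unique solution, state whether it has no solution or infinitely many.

x_1 = 1, x_2 = -3, x_3 = 1

Row-reduce the augmented matrix:
R1 ← R1 / (3/2).
R2 ← R2 − 2·R1.
R3 ← R3 − 4/3·R1.
R2 ← R2 / (7/3).
R1 ← R1 + 1·R2.
R3 ← R3 − 17/6·R2.
R3 ← R3 / (82/27).
R1 ← R1 + 7/9·R3.
R2 ← R2 + 4/3·R3.
Reading off the reduced rows gives x_1 = 1, x_2 = -3, x_3 = 1.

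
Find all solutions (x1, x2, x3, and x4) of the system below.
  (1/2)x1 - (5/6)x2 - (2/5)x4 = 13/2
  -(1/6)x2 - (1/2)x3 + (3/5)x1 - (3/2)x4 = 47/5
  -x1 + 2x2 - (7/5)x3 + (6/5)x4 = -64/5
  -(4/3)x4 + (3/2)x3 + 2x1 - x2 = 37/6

Row-reduce the augmented matrix:
R1 ← R1 / (1/2).
R2 ← R2 − 3/5·R1.
R3 ← R3 + 1·R1.
R4 ← R4 − 2·R1.
R2 ← R2 / (5/6).
R1 ← R1 + 5/3·R2.
R3 ← R3 − 1/3·R2.
R4 ← R4 − 7/3·R2.
R3 ← R3 / (-6/5).
R1 ← R1 + 1·R3.
R2 ← R2 + 3/5·R3.
R4 ← R4 − 29/10·R3.
R4 ← R4 / (7613/1500).
R1 ← R1 + 527/150·R4.
R2 ← R2 + 407/250·R4.
R3 ← R3 + 101/150·R4.
Reading off the reduced rows gives x1 = -1, x2 = -6, x3 = -3, x4 = -5.

x1 = -1, x2 = -6, x3 = -3, x4 = -5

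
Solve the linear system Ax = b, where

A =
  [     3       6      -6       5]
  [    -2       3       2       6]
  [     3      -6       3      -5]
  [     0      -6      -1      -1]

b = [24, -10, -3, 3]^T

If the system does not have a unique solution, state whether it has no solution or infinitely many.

x_1 = 2, x_2 = 0, x_3 = -3, x_4 = 0

Row-reduce the augmented matrix:
R1 ← R1 / (3).
R2 ← R2 + 2·R1.
R3 ← R3 − 3·R1.
R2 ← R2 / (7).
R1 ← R1 − 2·R2.
R3 ← R3 + 12·R2.
R4 ← R4 + 6·R2.
R3 ← R3 / (39/7).
R1 ← R1 + 10/7·R3.
R2 ← R2 + 2/7·R3.
R4 ← R4 + 19/7·R3.
R4 ← R4 / (129/13).
R1 ← R1 − 7/13·R4.
R2 ← R2 − 64/39·R4.
R3 ← R3 − 14/13·R4.
Reading off the reduced rows gives x_1 = 2, x_2 = 0, x_3 = -3, x_4 = 0.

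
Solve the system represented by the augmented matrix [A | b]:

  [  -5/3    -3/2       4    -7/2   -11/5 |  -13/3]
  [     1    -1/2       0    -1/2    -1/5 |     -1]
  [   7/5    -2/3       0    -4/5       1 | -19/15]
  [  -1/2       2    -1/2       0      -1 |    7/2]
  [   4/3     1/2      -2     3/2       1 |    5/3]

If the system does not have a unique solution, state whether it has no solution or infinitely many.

infinitely many solutions

Row-reduce:
R1 ← R1 / (-5/3).
R2 ← R2 − 1·R1.
R3 ← R3 − 7/5·R1.
R4 ← R4 + 1/2·R1.
R5 ← R5 − 4/3·R1.
R2 ← R2 / (-7/5).
R1 ← R1 − 9/10·R2.
R3 ← R3 + 289/150·R2.
R4 ← R4 − 49/20·R2.
R5 ← R5 + 7/10·R2.
R3 ← R3 / (2/35).
R1 ← R1 + 6/7·R3.
R2 ← R2 + 12/7·R3.
R4 ← R4 − 5/2·R3.
R4 ← R4 / (43/12).
R1 ← R1 + 2·R4.
R2 ← R2 + 3·R4.
R3 ← R3 + 17/6·R4.
Rank is 4 with 5 unknowns, leaving x_5 free.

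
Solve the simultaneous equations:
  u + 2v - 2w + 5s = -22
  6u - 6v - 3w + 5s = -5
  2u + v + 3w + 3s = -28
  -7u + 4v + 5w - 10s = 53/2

no solution

Row-reduce:
R2 ← R2 − 6·R1.
R3 ← R3 − 2·R1.
R4 ← R4 + 7·R1.
R2 ← R2 / (-18).
R1 ← R1 − 2·R2.
R3 ← R3 + 3·R2.
R4 ← R4 − 18·R2.
R3 ← R3 / (11/2).
R1 ← R1 + 1·R3.
R2 ← R2 + 1/2·R3.
Row 4 reduces to 0 = -1/2, a contradiction. The system is inconsistent.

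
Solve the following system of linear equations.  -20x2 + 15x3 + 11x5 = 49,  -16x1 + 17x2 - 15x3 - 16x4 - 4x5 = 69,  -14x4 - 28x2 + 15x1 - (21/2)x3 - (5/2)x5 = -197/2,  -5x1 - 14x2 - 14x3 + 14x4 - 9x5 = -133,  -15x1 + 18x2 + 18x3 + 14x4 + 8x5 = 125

no solution

Row-reduce:
Swap R1 and R2.
R1 ← R1 / (-16).
R3 ← R3 − 15·R1.
R4 ← R4 + 5·R1.
R5 ← R5 + 15·R1.
R2 ← R2 / (-20).
R1 ← R1 + 17/16·R2.
R3 ← R3 + 193/16·R2.
R4 ← R4 + 309/16·R2.
R5 ← R5 − 33/16·R2.
R3 ← R3 / (-2151/64).
R1 ← R1 − 9/64·R3.
R2 ← R2 + 3/4·R3.
R4 ← R4 + 1523/64·R3.
R5 ← R5 − 2151/64·R3.
R4 ← R4 / (85036/2151).
R1 ← R1 − 210/239·R4.
R2 ← R2 − 464/717·R4.
R3 ← R3 − 1856/2151·R4.
Row 5 reduces to 0 = 2, a contradiction. The system is inconsistent.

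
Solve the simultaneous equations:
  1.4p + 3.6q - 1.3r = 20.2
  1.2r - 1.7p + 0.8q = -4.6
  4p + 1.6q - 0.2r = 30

p = 6, q = 4, r = 2

Row-reduce the augmented matrix:
R1 ← R1 / (7/5).
R2 ← R2 + 17/10·R1.
R3 ← R3 − 4·R1.
R2 ← R2 / (181/35).
R1 ← R1 − 18/7·R2.
R3 ← R3 + 304/35·R2.
R3 ← R3 / (521/181).
R1 ← R1 + 134/181·R3.
R2 ← R2 + 53/724·R3.
Reading off the reduced rows gives p = 6, q = 4, r = 2.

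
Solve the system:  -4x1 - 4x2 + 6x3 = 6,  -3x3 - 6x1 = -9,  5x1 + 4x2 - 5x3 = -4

Row-reduce the augmented matrix:
R1 ← R1 / (-4).
R2 ← R2 + 6·R1.
R3 ← R3 − 5·R1.
R2 ← R2 / (6).
R1 ← R1 − 1·R2.
R3 ← R3 + 1·R2.
R3 ← R3 / (1/2).
R1 ← R1 − 1/2·R3.
R2 ← R2 + 2·R3.
Reading off the reduced rows gives x1 = 1, x2 = -1, x3 = 1.

x1 = 1, x2 = -1, x3 = 1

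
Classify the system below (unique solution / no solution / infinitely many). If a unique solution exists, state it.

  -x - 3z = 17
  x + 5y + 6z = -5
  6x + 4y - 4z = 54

Row-reduce the augmented matrix:
R1 ← R1 / (-1).
R2 ← R2 − 1·R1.
R3 ← R3 − 6·R1.
R2 ← R2 / (5).
R3 ← R3 − 4·R2.
R3 ← R3 / (-122/5).
R1 ← R1 − 3·R3.
R2 ← R2 − 3/5·R3.
Reading off the reduced rows gives x = 1, y = 6, z = -6.

x = 1, y = 6, z = -6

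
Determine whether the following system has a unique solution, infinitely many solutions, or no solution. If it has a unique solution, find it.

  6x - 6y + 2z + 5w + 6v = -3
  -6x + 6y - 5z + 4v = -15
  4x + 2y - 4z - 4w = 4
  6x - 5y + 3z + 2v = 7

Row-reduce:
R1 ← R1 / (6).
R2 ← R2 + 6·R1.
R3 ← R3 − 4·R1.
R4 ← R4 − 6·R1.
Swap R2 and R3.
R2 ← R2 / (6).
R1 ← R1 + 1·R2.
R4 ← R4 − 1·R2.
R3 ← R3 / (-3).
R1 ← R1 + 5/9·R3.
R2 ← R2 + 8/9·R3.
R4 ← R4 − 17/9·R3.
R4 ← R4 / (-17/27).
R1 ← R1 + 71/54·R4.
R2 ← R2 + 73/27·R4.
R3 ← R3 + 5/3·R4.
Rank is 4 with 5 unknowns, leaving v free.

infinitely many solutions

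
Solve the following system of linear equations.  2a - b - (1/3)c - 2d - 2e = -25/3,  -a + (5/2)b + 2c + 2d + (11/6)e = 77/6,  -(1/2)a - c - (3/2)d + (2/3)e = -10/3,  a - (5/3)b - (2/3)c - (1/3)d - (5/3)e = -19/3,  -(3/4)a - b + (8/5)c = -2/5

infinitely many solutions

Row-reduce:
R1 ← R1 / (2).
R2 ← R2 + 1·R1.
R3 ← R3 + 1/2·R1.
R4 ← R4 − 1·R1.
R5 ← R5 + 3/4·R1.
R2 ← R2 / (2).
R1 ← R1 + 1/2·R2.
R3 ← R3 + 1/4·R2.
R4 ← R4 + 7/6·R2.
R5 ← R5 + 11/8·R2.
R3 ← R3 / (-41/48).
R1 ← R1 − 7/24·R3.
R2 ← R2 − 11/12·R3.
R4 ← R4 − 41/72·R3.
R5 ← R5 − 1313/480·R3.
Swap R4 and R5.
R4 ← R4 / (-995/164).
R1 ← R1 + 57/41·R4.
R2 ← R2 + 62/41·R4.
R3 ← R3 − 90/41·R4.
Rank is 4 with 5 unknowns, leaving e free.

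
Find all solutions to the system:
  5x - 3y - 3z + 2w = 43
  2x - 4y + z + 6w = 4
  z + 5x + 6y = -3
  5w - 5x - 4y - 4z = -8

x = 5, y = -4, z = -4, w = -3

Row-reduce the augmented matrix:
R1 ← R1 / (5).
R2 ← R2 − 2·R1.
R3 ← R3 − 5·R1.
R4 ← R4 + 5·R1.
R2 ← R2 / (-14/5).
R1 ← R1 + 3/5·R2.
R3 ← R3 − 9·R2.
R4 ← R4 + 7·R2.
R3 ← R3 / (155/14).
R1 ← R1 + 15/14·R3.
R2 ← R2 + 11/14·R3.
R4 ← R4 + 25/2·R3.
R4 ← R4 / (329/31).
R1 ← R1 − 22/31·R4.
R2 ← R2 + 126/155·R4.
R3 ← R3 − 206/155·R4.
Reading off the reduced rows gives x = 5, y = -4, z = -4, w = -3.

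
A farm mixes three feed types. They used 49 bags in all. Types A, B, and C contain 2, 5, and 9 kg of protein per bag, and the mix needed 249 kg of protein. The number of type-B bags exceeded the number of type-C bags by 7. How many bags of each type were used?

type-A bags: 16, type-B bags: 20, type-C bags: 13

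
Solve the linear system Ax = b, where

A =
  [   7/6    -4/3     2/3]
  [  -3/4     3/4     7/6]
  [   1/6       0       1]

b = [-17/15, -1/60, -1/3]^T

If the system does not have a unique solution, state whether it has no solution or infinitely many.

x_1 = 2/5, x_2 = 1, x_3 = -2/5

Row-reduce the augmented matrix:
R1 ← R1 / (7/6).
R2 ← R2 + 3/4·R1.
R3 ← R3 − 1/6·R1.
R2 ← R2 / (-3/28).
R1 ← R1 + 8/7·R2.
R3 ← R3 − 4/21·R2.
R3 ← R3 / (101/27).
R1 ← R1 + 148/9·R3.
R2 ← R2 + 134/9·R3.
Reading off the reduced rows gives x_1 = 2/5, x_2 = 1, x_3 = -2/5.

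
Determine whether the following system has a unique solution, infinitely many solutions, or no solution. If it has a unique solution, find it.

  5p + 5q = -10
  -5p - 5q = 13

no solution

Row-reduce:
R1 ← R1 / (5).
R2 ← R2 + 5·R1.
Row 2 reduces to 0 = 3, a contradiction. The system is inconsistent.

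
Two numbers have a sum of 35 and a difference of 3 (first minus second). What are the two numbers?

Let x = first number, y = second number.
  x + y = 35
  x - y = 3
From equation 1: x = 35 − y.
Substitute into equation 2 and solve: y = 16.
Then x = 19.

first number: 19, second number: 16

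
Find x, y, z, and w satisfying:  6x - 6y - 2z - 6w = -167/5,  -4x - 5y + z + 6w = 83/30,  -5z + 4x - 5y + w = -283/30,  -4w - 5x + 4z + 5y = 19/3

Row-reduce the augmented matrix:
R1 ← R1 / (6).
R2 ← R2 + 4·R1.
R3 ← R3 − 4·R1.
R4 ← R4 + 5·R1.
R2 ← R2 / (-9).
R1 ← R1 + 1·R2.
R3 ← R3 + 1·R2.
R3 ← R3 / (-98/27).
R1 ← R1 + 8/27·R3.
R2 ← R2 − 1/27·R3.
R4 ← R4 − 7/3·R3.
R4 ← R4 / (-83/14).
R1 ← R1 + 79/49·R4.
R2 ← R2 + 17/98·R4.
R3 ← R3 + 129/98·R4.
Reading off the reduced rows gives x = -7/5, y = 8/3, z = -3/2, w = 2.

x = -7/5, y = 8/3, z = -3/2, w = 2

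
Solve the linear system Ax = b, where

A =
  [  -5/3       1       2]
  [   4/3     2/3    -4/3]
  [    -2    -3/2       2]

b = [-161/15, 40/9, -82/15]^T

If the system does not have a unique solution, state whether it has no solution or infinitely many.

x_1 = 11/5, x_2 = -12/5, x_3 = -7/3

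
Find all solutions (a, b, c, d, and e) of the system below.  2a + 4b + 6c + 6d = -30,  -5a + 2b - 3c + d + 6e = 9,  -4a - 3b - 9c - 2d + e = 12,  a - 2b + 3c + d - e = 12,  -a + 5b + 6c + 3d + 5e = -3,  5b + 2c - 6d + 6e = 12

Row-reduce the augmented matrix:
R1 ← R1 / (2).
R2 ← R2 + 5·R1.
R3 ← R3 + 4·R1.
R4 ← R4 − 1·R1.
R5 ← R5 + 1·R1.
R2 ← R2 / (12).
R1 ← R1 − 2·R2.
R3 ← R3 − 5·R2.
R4 ← R4 + 4·R2.
R5 ← R5 − 7·R2.
R6 ← R6 − 5·R2.
R3 ← R3 / (-2).
R1 ← R1 − 1·R3.
R2 ← R2 − 1·R3.
R4 ← R4 − 4·R3.
R5 ← R5 − 2·R3.
R6 ← R6 + 3·R3.
R4 ← R4 / (10).
R1 ← R1 − 2·R4.
R2 ← R2 − 3·R4.
R3 ← R3 + 5/3·R4.
R6 ← R6 + 53/3·R4.
Swap R5 and R6.
R5 ← R5 / (133/60).
R1 ← R1 + 27/20·R5.
R2 ← R2 − 7/20·R5.
R3 ← R3 − 5/12·R5.
R4 ← R4 + 1/5·R5.
R6 reduces to 0 = 0, so the extra equation is consistent.
Reading off the reduced rows gives a = -3, b = -6, c = 3, d = -3, e = 3.

a = -3, b = -6, c = 3, d = -3, e = 3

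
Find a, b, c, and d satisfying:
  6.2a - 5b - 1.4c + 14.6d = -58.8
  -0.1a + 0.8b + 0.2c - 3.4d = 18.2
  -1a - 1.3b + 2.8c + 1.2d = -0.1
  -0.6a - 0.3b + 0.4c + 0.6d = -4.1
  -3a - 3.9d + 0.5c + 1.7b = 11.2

a = 4, b = 1, c = 4, d = -5

Row-reduce the augmented matrix:
R1 ← R1 / (31/5).
R2 ← R2 + 1/10·R1.
R3 ← R3 + 1·R1.
R4 ← R4 + 3/5·R1.
R5 ← R5 + 3·R1.
R2 ← R2 / (223/310).
R1 ← R1 + 25/31·R2.
R3 ← R3 + 653/310·R2.
R4 ← R4 + 243/310·R2.
R5 ← R5 + 223/310·R2.
R3 ← R3 / (6899/2230).
R1 ← R1 + 6/223·R3.
R2 ← R2 − 55/223·R3.
R4 ← R4 − 1021/2230·R3.
R4 ← R4 / (-20357/34495).
R1 ← R1 + 8572/6899·R4.
R2 ← R2 + 27208/6899·R4.
R3 ← R3 + 12737/6899·R4.
R5 reduces to 0 = 0, so the extra equation is consistent.
Reading off the reduced rows gives a = 4, b = 1, c = 4, d = -5.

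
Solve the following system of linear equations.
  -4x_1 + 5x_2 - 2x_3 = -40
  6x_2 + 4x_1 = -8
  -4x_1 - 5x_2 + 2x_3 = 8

Row-reduce the augmented matrix:
R1 ← R1 / (-4).
R2 ← R2 − 4·R1.
R3 ← R3 + 4·R1.
R2 ← R2 / (11).
R1 ← R1 + 5/4·R2.
R3 ← R3 + 10·R2.
R3 ← R3 / (24/11).
R1 ← R1 − 3/11·R3.
R2 ← R2 + 2/11·R3.
Reading off the reduced rows gives x_1 = 4, x_2 = -4, x_3 = 2.

x_1 = 4, x_2 = -4, x_3 = 2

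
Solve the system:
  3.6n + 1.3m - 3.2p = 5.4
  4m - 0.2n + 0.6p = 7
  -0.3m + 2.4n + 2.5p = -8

m = 2, n = -1, p = -2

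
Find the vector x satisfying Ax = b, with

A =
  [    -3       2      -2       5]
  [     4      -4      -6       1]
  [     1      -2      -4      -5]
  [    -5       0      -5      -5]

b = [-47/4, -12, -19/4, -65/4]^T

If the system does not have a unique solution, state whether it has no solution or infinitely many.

Row-reduce the augmented matrix:
R1 ← R1 / (-3).
R2 ← R2 − 4·R1.
R3 ← R3 − 1·R1.
R4 ← R4 + 5·R1.
R2 ← R2 / (-4/3).
R1 ← R1 + 2/3·R2.
R3 ← R3 + 4/3·R2.
R4 ← R4 + 10/3·R2.
R3 ← R3 / (4).
R1 ← R1 − 5·R3.
R2 ← R2 − 13/2·R3.
R4 ← R4 − 20·R3.
R4 ← R4 / (45/2).
R1 ← R1 − 33/4·R4.
R2 ← R2 − 97/8·R4.
R3 ← R3 + 11/4·R4.
Reading off the reduced rows gives x_1 = 9/4, x_2 = 2, x_3 = 2, x_4 = -1.

x_1 = 9/4, x_2 = 2, x_3 = 2, x_4 = -1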